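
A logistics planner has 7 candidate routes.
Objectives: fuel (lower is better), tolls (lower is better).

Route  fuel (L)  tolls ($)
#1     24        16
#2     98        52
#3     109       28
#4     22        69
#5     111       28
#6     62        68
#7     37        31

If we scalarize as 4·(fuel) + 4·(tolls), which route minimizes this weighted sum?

#1

#1: 4·24 + 4·16 = 160
#2: 4·98 + 4·52 = 600
#3: 4·109 + 4·28 = 548
#4: 4·22 + 4·69 = 364
#5: 4·111 + 4·28 = 556
#6: 4·62 + 4·68 = 520
#7: 4·37 + 4·31 = 272
Lowest: #1 at 160.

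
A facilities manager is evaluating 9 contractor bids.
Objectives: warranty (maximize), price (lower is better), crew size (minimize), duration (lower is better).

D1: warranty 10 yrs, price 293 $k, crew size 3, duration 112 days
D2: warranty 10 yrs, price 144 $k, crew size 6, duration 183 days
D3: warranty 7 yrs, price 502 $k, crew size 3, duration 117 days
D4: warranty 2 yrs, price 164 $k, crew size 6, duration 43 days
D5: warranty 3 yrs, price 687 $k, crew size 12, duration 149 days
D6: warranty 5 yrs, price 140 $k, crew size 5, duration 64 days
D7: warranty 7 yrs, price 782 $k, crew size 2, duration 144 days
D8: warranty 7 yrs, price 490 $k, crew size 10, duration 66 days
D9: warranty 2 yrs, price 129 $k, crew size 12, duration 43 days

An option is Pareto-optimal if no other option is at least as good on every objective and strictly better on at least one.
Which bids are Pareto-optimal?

D1, D2, D4, D6, D7, D8, D9

D1: not dominated.
D2: not dominated.
D3: dominated by D1 (warranty 10≥7, price 293≤502, crew size 3≤3, duration 112≤117).
D4: not dominated.
D5: dominated by D1 (warranty 10≥3, price 293≤687, crew size 3≤12, duration 112≤149).
D6: not dominated.
D7: not dominated (best crew size).
D8: not dominated.
D9: not dominated (best price).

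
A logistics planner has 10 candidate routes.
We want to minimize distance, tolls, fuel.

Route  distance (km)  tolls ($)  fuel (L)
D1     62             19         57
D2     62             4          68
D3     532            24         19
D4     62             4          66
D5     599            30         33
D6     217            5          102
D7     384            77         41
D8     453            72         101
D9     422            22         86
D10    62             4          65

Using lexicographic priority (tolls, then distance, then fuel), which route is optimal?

First minimize tolls: best is 4, kept {D2, D4, D10}.
Then minimize distance: best is 62, kept {D2, D4, D10}.
Then minimize fuel: best is 65, kept {D10}.

D10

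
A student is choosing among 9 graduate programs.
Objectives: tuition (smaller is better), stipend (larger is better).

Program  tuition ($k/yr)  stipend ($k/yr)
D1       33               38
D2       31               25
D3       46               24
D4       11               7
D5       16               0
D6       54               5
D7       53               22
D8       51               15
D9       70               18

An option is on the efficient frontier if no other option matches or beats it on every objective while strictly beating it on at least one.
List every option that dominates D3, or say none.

D1, D2

D1: tuition 33≤46, stipend 38≥24 — dominates D3.
D2: tuition 31≤46, stipend 25≥24 — dominates D3.
Others (D4, D5, D6, D7, D8, D9) are each worse than D3 on at least one objective.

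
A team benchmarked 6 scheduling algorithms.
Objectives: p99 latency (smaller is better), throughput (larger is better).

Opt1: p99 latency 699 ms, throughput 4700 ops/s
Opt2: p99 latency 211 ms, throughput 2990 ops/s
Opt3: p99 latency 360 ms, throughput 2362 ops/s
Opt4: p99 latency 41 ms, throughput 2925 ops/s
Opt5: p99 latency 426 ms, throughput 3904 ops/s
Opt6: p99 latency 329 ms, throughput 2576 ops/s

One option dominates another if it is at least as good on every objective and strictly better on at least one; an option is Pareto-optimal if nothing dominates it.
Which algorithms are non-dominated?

Opt1, Opt2, Opt4, Opt5

Opt1: not dominated (best throughput).
Opt2: not dominated.
Opt3: dominated by Opt2 (p99 latency 211≤360, throughput 2990≥2362).
Opt4: not dominated (best p99 latency).
Opt5: not dominated.
Opt6: dominated by Opt2 (p99 latency 211≤329, throughput 2990≥2576).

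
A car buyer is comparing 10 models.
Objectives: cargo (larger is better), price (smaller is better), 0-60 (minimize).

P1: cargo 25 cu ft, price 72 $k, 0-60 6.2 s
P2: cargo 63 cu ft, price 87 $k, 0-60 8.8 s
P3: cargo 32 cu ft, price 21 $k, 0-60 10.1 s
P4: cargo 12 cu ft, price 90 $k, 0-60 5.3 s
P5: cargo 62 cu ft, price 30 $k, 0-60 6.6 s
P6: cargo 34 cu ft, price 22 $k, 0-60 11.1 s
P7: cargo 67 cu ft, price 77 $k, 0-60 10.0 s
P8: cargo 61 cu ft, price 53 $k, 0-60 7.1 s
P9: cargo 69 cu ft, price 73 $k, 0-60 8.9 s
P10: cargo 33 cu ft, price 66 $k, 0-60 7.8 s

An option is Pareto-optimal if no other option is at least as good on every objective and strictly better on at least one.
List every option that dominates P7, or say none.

P9: cargo 69≥67, price 73≤77, 0-60 8.9≤10.0 — dominates P7.
Others (P1, P2, P3, P4, P5, P6, P8, P10) are each worse than P7 on at least one objective.

P9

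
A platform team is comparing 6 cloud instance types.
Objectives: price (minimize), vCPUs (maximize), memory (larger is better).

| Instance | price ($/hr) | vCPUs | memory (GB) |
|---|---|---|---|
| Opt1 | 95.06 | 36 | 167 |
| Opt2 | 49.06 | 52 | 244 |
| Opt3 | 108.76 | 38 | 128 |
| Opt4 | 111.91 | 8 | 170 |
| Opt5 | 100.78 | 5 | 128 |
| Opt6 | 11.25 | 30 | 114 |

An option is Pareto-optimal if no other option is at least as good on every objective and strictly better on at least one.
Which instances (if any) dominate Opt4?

Opt2: price 49.06≤111.91, vCPUs 52≥8, memory 244≥170 — dominates Opt4.
Others (Opt1, Opt3, Opt5, Opt6) are each worse than Opt4 on at least one objective.

Opt2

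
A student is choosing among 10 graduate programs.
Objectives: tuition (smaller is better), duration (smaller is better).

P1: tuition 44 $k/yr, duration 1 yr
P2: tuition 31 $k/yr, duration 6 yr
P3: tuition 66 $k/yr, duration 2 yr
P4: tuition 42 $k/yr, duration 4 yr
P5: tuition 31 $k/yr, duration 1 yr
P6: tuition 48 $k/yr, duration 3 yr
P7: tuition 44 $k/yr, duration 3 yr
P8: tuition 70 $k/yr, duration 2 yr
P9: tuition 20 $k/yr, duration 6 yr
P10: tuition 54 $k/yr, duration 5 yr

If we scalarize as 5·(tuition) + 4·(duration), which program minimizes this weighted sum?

P9

P1: 5·44 + 4·1 = 224
P2: 5·31 + 4·6 = 179
P3: 5·66 + 4·2 = 338
P4: 5·42 + 4·4 = 226
P5: 5·31 + 4·1 = 159
P6: 5·48 + 4·3 = 252
P7: 5·44 + 4·3 = 232
P8: 5·70 + 4·2 = 358
P9: 5·20 + 4·6 = 124
P10: 5·54 + 4·5 = 290
Lowest: P9 at 124.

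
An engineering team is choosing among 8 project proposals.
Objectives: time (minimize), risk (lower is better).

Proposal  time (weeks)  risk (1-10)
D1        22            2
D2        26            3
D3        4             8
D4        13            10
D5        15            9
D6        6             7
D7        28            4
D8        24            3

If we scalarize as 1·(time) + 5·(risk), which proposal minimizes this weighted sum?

D1: 1·22 + 5·2 = 32
D2: 1·26 + 5·3 = 41
D3: 1·4 + 5·8 = 44
D4: 1·13 + 5·10 = 63
D5: 1·15 + 5·9 = 60
D6: 1·6 + 5·7 = 41
D7: 1·28 + 5·4 = 48
D8: 1·24 + 5·3 = 39
Lowest: D1 at 32.

D1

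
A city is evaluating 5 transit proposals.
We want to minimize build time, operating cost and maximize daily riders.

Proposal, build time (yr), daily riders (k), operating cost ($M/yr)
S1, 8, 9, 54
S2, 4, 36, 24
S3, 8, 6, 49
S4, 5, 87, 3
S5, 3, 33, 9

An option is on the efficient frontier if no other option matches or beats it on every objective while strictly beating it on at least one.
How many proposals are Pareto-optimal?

3

S1: dominated by S2 (build time 4≤8, daily riders 36≥9, operating cost 24≤54).
S2: not dominated.
S3: dominated by S2 (build time 4≤8, daily riders 36≥6, operating cost 24≤49).
S4: not dominated (best daily riders).
S5: not dominated (best build time).
Pareto-optimal: S2, S4, S5 → 3.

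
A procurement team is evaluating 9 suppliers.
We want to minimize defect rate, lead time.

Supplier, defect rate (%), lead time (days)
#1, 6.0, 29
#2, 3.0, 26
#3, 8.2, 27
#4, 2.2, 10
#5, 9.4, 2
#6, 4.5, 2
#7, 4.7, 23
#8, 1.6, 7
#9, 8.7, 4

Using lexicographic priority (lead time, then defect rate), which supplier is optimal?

#6

First minimize lead time: best is 2, kept {#5, #6}.
Then minimize defect rate: best is 4.5, kept {#6}.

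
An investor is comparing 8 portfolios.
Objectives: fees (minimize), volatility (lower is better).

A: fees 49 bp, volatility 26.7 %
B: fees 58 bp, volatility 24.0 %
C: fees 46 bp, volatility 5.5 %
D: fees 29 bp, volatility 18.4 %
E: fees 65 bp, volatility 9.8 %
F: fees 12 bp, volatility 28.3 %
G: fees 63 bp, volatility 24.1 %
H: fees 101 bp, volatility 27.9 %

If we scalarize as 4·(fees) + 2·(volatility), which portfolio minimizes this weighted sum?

A: 4·49 + 2·26.7 = 249.4
B: 4·58 + 2·24.0 = 280.0
C: 4·46 + 2·5.5 = 195.0
D: 4·29 + 2·18.4 = 152.8
E: 4·65 + 2·9.8 = 279.6
F: 4·12 + 2·28.3 = 104.6
G: 4·63 + 2·24.1 = 300.2
H: 4·101 + 2·27.9 = 459.8
Lowest: F at 104.6.

F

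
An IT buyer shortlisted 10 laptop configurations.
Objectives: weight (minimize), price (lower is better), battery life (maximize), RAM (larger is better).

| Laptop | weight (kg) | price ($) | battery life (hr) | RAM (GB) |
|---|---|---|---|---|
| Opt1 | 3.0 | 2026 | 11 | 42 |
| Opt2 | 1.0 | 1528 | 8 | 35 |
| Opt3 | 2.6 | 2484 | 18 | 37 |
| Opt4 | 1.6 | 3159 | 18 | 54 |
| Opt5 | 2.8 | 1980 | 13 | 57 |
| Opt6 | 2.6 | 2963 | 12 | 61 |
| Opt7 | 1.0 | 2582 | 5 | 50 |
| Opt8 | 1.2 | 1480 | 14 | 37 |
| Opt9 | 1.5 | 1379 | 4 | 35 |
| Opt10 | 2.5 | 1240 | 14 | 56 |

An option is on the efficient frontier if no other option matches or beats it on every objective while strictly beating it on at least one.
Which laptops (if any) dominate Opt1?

Opt5: weight 2.8≤3.0, price 1980≤2026, battery life 13≥11, RAM 57≥42 — dominates Opt1.
Opt10: weight 2.5≤3.0, price 1240≤2026, battery life 14≥11, RAM 56≥42 — dominates Opt1.
Others (Opt2, Opt3, Opt4, Opt6, Opt7, Opt8, Opt9) are each worse than Opt1 on at least one objective.

Opt5, Opt10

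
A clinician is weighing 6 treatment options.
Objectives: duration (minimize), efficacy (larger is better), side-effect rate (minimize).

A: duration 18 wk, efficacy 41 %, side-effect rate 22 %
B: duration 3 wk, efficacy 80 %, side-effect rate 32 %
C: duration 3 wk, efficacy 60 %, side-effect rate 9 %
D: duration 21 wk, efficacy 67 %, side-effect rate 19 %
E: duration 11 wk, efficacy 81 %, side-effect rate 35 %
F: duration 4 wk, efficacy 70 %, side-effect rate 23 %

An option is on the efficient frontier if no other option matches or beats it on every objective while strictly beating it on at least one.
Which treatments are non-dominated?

B, C, D, E, F

A: dominated by C (duration 3≤18, efficacy 60≥41, side-effect rate 9≤22).
B: not dominated.
C: not dominated (best side-effect rate).
D: not dominated.
E: not dominated (best efficacy).
F: not dominated.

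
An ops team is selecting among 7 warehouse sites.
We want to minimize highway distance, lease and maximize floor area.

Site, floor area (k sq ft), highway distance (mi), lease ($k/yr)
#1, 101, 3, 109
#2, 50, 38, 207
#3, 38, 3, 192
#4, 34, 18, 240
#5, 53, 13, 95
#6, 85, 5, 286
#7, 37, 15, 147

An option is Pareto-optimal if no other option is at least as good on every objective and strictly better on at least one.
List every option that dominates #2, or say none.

#1, #5

#1: floor area 101≥50, highway distance 3≤38, lease 109≤207 — dominates #2.
#5: floor area 53≥50, highway distance 13≤38, lease 95≤207 — dominates #2.
Others (#3, #4, #6, #7) are each worse than #2 on at least one objective.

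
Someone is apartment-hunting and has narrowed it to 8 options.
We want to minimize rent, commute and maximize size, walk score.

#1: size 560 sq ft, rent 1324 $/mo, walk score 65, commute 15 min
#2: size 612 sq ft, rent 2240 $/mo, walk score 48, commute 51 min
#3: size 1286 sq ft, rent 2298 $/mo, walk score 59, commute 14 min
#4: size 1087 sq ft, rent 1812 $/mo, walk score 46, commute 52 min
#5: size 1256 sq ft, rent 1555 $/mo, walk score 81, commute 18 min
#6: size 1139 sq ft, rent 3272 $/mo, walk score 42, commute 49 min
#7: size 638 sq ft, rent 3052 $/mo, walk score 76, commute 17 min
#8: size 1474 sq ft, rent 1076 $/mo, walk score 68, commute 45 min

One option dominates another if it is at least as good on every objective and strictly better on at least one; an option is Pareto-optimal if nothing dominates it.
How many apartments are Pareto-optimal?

#1: not dominated.
#2: dominated by #5 (size 1256≥612, rent 1555≤2240, walk score 81≥48, commute 18≤51).
#3: not dominated (best commute).
#4: dominated by #5 (size 1256≥1087, rent 1555≤1812, walk score 81≥46, commute 18≤52).
#5: not dominated (best walk score).
#6: dominated by #3 (size 1286≥1139, rent 2298≤3272, walk score 59≥42, commute 14≤49).
#7: not dominated.
#8: not dominated (best size).
Pareto-optimal: #1, #3, #5, #7, #8 → 5.

5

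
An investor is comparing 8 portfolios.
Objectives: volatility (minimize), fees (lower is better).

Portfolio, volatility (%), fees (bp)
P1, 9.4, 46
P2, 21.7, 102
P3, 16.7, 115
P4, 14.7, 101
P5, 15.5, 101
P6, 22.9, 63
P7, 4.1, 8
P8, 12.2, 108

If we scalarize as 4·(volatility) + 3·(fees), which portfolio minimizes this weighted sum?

P1: 4·9.4 + 3·46 = 175.6
P2: 4·21.7 + 3·102 = 392.8
P3: 4·16.7 + 3·115 = 411.8
P4: 4·14.7 + 3·101 = 361.8
P5: 4·15.5 + 3·101 = 365.0
P6: 4·22.9 + 3·63 = 280.6
P7: 4·4.1 + 3·8 = 40.4
P8: 4·12.2 + 3·108 = 372.8
Lowest: P7 at 40.4.

P7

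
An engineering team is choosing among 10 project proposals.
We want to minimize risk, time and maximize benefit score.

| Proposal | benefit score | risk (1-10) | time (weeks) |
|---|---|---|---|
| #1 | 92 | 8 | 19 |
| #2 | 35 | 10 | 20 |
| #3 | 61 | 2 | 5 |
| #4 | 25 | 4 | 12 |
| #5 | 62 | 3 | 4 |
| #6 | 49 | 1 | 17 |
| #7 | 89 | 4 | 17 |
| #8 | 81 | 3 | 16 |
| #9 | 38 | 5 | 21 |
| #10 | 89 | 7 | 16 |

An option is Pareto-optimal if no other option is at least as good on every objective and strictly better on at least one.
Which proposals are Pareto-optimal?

#1: not dominated (best benefit score).
#2: dominated by #1 (benefit score 92≥35, risk 8≤10, time 19≤20).
#3: not dominated.
#4: dominated by #3 (benefit score 61≥25, risk 2≤4, time 5≤12).
#5: not dominated (best time).
#6: not dominated (best risk).
#7: not dominated.
#8: not dominated.
#9: dominated by #3 (benefit score 61≥38, risk 2≤5, time 5≤21).
#10: not dominated.

#1, #3, #5, #6, #7, #8, #10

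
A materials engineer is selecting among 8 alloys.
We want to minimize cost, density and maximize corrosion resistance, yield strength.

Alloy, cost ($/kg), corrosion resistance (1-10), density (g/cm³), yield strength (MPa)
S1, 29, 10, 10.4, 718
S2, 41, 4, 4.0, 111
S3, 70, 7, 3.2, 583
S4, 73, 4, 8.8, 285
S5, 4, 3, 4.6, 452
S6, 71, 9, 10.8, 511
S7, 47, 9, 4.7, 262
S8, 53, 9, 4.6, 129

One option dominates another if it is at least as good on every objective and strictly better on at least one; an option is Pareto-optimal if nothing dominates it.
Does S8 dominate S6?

No

S8 vs S6: S8 is worse on yield strength (129 vs 511), so it does not dominate S6.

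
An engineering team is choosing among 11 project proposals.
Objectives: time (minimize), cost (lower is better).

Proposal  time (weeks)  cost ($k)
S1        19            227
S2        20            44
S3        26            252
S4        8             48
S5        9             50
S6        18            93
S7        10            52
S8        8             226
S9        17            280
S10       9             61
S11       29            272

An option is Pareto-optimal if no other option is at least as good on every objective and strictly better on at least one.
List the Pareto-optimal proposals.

S1: dominated by S4 (time 8≤19, cost 48≤227).
S2: not dominated (best cost).
S3: dominated by S1 (time 19≤26, cost 227≤252).
S4: not dominated.
S5: dominated by S4 (time 8≤9, cost 48≤50).
S6: dominated by S4 (time 8≤18, cost 48≤93).
S7: dominated by S4 (time 8≤10, cost 48≤52).
S8: dominated by S4 (time 8≤8, cost 48≤226).
S9: dominated by S4 (time 8≤17, cost 48≤280).
S10: dominated by S4 (time 8≤9, cost 48≤61).
S11: dominated by S1 (time 19≤29, cost 227≤272).

S2, S4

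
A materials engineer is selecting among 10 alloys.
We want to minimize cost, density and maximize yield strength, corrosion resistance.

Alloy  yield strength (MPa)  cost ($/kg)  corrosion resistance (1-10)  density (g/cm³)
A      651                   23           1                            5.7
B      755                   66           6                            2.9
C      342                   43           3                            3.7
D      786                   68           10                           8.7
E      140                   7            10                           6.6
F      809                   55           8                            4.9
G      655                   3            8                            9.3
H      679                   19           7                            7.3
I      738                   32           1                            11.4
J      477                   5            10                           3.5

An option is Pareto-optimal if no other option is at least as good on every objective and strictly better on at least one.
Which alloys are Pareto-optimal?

A, B, D, F, G, H, I, J

A: not dominated.
B: not dominated (best density).
C: dominated by J (yield strength 477≥342, cost 5≤43, corrosion resistance 10≥3, density 3.5≤3.7).
D: not dominated.
E: dominated by J (yield strength 477≥140, cost 5≤7, corrosion resistance 10≥10, density 3.5≤6.6).
F: not dominated (best yield strength).
G: not dominated (best cost).
H: not dominated.
I: not dominated.
J: not dominated.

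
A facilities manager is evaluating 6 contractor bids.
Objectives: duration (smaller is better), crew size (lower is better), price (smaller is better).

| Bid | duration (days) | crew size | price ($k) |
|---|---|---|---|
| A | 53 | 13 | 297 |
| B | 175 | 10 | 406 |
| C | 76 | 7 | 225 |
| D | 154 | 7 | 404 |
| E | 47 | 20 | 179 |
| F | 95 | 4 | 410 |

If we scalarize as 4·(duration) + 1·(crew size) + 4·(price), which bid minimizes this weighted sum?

E

A: 4·53 + 1·13 + 4·297 = 1413
B: 4·175 + 1·10 + 4·406 = 2334
C: 4·76 + 1·7 + 4·225 = 1211
D: 4·154 + 1·7 + 4·404 = 2239
E: 4·47 + 1·20 + 4·179 = 924
F: 4·95 + 1·4 + 4·410 = 2024
Lowest: E at 924.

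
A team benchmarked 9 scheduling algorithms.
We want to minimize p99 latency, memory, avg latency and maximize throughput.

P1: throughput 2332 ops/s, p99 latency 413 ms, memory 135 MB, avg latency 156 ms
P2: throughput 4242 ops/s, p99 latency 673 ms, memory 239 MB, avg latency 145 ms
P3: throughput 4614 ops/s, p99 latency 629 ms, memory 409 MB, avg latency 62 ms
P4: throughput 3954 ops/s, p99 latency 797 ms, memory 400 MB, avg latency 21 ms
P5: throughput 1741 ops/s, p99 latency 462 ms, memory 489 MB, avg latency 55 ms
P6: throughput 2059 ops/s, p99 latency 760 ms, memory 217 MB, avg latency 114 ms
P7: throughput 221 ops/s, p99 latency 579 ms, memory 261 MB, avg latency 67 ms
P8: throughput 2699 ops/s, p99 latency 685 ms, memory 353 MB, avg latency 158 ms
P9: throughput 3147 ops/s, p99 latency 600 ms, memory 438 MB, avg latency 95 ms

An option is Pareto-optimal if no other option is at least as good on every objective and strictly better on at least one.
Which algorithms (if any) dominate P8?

P2

P2: throughput 4242≥2699, p99 latency 673≤685, memory 239≤353, avg latency 145≤158 — dominates P8.
Others (P1, P3, P4, P5, P6, P7, P9) are each worse than P8 on at least one objective.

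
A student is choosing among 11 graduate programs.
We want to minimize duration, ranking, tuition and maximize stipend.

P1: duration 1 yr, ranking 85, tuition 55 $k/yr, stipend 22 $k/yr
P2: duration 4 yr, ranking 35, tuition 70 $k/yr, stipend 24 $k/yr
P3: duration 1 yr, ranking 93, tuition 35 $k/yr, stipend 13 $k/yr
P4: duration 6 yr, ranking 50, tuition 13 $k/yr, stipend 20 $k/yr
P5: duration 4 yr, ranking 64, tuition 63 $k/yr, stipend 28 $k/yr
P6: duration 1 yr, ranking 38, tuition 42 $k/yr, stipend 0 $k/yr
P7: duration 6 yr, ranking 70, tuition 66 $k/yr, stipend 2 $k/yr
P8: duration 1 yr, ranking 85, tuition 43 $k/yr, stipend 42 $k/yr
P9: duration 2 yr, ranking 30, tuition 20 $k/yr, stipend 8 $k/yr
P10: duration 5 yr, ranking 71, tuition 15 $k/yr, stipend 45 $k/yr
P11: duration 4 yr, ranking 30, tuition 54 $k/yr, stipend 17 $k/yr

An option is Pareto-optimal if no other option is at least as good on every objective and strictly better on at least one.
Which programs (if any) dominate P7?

P4, P5, P9, P11

P4: duration 6≤6, ranking 50≤70, tuition 13≤66, stipend 20≥2 — dominates P7.
P5: duration 4≤6, ranking 64≤70, tuition 63≤66, stipend 28≥2 — dominates P7.
P9: duration 2≤6, ranking 30≤70, tuition 20≤66, stipend 8≥2 — dominates P7.
P11: duration 4≤6, ranking 30≤70, tuition 54≤66, stipend 17≥2 — dominates P7.
Others (P1, P2, P3, P6, P8, P10) are each worse than P7 on at least one objective.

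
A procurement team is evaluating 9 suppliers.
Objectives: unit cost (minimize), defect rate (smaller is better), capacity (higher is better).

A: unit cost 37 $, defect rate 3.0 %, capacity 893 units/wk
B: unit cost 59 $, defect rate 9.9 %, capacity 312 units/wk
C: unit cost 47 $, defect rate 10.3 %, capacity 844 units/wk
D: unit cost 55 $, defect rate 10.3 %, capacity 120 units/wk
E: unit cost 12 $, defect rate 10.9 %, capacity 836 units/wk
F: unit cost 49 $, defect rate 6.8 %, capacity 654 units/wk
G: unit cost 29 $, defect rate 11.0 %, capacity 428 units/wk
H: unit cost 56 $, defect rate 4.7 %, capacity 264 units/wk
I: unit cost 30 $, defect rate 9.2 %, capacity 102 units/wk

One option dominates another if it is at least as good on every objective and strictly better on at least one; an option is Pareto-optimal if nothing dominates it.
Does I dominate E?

No

I vs E: I is worse on unit cost (30 vs 12), so it does not dominate E.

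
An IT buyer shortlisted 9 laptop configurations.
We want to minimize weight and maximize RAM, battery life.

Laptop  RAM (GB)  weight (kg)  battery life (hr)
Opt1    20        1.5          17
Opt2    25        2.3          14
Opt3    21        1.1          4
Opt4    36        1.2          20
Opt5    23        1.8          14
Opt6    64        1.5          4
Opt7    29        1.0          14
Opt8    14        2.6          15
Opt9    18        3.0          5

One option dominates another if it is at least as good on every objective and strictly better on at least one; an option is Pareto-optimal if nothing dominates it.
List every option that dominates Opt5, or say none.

Opt4, Opt7

Opt4: RAM 36≥23, weight 1.2≤1.8, battery life 20≥14 — dominates Opt5.
Opt7: RAM 29≥23, weight 1.0≤1.8, battery life 14≥14 — dominates Opt5.
Others (Opt1, Opt2, Opt3, Opt6, Opt8, Opt9) are each worse than Opt5 on at least one objective.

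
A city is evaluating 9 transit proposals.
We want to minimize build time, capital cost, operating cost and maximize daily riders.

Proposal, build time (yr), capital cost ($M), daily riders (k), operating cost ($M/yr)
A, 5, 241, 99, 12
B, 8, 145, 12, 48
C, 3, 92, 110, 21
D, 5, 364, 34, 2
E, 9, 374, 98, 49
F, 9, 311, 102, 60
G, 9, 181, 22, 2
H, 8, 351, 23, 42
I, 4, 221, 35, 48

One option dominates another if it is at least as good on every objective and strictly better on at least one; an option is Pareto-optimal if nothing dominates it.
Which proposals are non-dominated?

A: not dominated.
B: dominated by C (build time 3≤8, capital cost 92≤145, daily riders 110≥12, operating cost 21≤48).
C: not dominated (best build time).
D: not dominated.
E: dominated by A (build time 5≤9, capital cost 241≤374, daily riders 99≥98, operating cost 12≤49).
F: dominated by C (build time 3≤9, capital cost 92≤311, daily riders 110≥102, operating cost 21≤60).
G: not dominated.
H: dominated by A (build time 5≤8, capital cost 241≤351, daily riders 99≥23, operating cost 12≤42).
I: dominated by C (build time 3≤4, capital cost 92≤221, daily riders 110≥35, operating cost 21≤48).

A, C, D, G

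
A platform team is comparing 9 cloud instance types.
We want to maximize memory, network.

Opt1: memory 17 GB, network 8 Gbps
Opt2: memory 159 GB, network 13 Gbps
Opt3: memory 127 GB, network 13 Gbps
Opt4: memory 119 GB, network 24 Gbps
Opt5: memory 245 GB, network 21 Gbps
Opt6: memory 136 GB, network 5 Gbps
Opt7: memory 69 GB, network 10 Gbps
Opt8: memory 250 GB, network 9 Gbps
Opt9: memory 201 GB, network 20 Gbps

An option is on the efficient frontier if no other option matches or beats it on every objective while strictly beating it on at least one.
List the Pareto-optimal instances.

Opt4, Opt5, Opt8

Opt1: dominated by Opt2 (memory 159≥17, network 13≥8).
Opt2: dominated by Opt5 (memory 245≥159, network 21≥13).
Opt3: dominated by Opt2 (memory 159≥127, network 13≥13).
Opt4: not dominated (best network).
Opt5: not dominated.
Opt6: dominated by Opt2 (memory 159≥136, network 13≥5).
Opt7: dominated by Opt2 (memory 159≥69, network 13≥10).
Opt8: not dominated (best memory).
Opt9: dominated by Opt5 (memory 245≥201, network 21≥20).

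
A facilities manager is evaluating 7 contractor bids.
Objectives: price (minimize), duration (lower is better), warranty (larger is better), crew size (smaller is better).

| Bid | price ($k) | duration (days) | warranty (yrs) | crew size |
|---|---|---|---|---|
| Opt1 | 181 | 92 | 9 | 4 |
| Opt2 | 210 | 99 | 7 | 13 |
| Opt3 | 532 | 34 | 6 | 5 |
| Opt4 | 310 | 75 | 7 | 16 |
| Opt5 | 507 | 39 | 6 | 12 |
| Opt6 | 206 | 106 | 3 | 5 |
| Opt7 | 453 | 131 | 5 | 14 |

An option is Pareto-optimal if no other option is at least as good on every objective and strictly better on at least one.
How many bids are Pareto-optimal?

Opt1: not dominated (best price).
Opt2: dominated by Opt1 (price 181≤210, duration 92≤99, warranty 9≥7, crew size 4≤13).
Opt3: not dominated (best duration).
Opt4: not dominated.
Opt5: not dominated.
Opt6: dominated by Opt1 (price 181≤206, duration 92≤106, warranty 9≥3, crew size 4≤5).
Opt7: dominated by Opt1 (price 181≤453, duration 92≤131, warranty 9≥5, crew size 4≤14).
Pareto-optimal: Opt1, Opt3, Opt4, Opt5 → 4.

4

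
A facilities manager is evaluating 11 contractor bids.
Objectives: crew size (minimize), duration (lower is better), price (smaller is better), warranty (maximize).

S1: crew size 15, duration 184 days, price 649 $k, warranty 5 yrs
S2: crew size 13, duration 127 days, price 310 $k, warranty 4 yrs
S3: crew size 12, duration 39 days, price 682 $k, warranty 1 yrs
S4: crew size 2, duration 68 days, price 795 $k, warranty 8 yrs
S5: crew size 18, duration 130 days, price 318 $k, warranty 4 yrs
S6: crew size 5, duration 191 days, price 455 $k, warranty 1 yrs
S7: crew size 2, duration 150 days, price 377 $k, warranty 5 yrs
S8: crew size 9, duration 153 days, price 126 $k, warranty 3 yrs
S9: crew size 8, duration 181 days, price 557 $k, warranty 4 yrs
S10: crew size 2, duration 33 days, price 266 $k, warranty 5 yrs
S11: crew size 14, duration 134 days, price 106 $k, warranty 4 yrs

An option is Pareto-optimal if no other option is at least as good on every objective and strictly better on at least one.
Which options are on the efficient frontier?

S1: dominated by S7 (crew size 2≤15, duration 150≤184, price 377≤649, warranty 5≥5).
S2: dominated by S10 (crew size 2≤13, duration 33≤127, price 266≤310, warranty 5≥4).
S3: dominated by S10 (crew size 2≤12, duration 33≤39, price 266≤682, warranty 5≥1).
S4: not dominated (best warranty).
S5: dominated by S2 (crew size 13≤18, duration 127≤130, price 310≤318, warranty 4≥4).
S6: dominated by S7 (crew size 2≤5, duration 150≤191, price 377≤455, warranty 5≥1).
S7: dominated by S10 (crew size 2≤2, duration 33≤150, price 266≤377, warranty 5≥5).
S8: not dominated.
S9: dominated by S7 (crew size 2≤8, duration 150≤181, price 377≤557, warranty 5≥4).
S10: not dominated (best duration).
S11: not dominated (best price).

S4, S8, S10, S11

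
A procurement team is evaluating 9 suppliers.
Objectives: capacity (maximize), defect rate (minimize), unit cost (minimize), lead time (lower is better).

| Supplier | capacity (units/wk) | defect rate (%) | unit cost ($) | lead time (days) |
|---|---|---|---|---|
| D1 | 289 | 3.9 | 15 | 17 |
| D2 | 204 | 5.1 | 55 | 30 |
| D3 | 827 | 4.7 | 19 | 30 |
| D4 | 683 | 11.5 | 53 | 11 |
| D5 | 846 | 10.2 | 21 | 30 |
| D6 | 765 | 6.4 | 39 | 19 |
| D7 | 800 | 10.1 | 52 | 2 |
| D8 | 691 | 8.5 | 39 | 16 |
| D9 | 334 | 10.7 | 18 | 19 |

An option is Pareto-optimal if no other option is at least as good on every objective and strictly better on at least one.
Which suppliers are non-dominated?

D1: not dominated (best defect rate).
D2: dominated by D1 (capacity 289≥204, defect rate 3.9≤5.1, unit cost 15≤55, lead time 17≤30).
D3: not dominated.
D4: dominated by D7 (capacity 800≥683, defect rate 10.1≤11.5, unit cost 52≤53, lead time 2≤11).
D5: not dominated (best capacity).
D6: not dominated.
D7: not dominated (best lead time).
D8: not dominated.
D9: not dominated.

D1, D3, D5, D6, D7, D8, D9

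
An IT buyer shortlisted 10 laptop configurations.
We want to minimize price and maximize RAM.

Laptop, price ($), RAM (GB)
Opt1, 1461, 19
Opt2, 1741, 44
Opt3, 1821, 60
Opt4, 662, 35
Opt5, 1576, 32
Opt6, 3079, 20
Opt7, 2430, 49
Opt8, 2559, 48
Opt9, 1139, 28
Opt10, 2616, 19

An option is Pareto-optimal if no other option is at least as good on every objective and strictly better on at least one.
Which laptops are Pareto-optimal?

Opt2, Opt3, Opt4

Opt1: dominated by Opt4 (price 662≤1461, RAM 35≥19).
Opt2: not dominated.
Opt3: not dominated (best RAM).
Opt4: not dominated (best price).
Opt5: dominated by Opt4 (price 662≤1576, RAM 35≥32).
Opt6: dominated by Opt2 (price 1741≤3079, RAM 44≥20).
Opt7: dominated by Opt3 (price 1821≤2430, RAM 60≥49).
Opt8: dominated by Opt3 (price 1821≤2559, RAM 60≥48).
Opt9: dominated by Opt4 (price 662≤1139, RAM 35≥28).
Opt10: dominated by Opt1 (price 1461≤2616, RAM 19≥19).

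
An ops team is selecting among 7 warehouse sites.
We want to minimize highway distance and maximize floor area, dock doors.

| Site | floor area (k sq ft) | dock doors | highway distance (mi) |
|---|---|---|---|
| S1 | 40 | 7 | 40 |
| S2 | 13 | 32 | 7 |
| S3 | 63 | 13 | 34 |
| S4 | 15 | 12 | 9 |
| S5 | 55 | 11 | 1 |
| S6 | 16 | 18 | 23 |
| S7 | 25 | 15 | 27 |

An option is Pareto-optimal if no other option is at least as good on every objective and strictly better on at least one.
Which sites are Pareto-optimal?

S1: dominated by S3 (floor area 63≥40, dock doors 13≥7, highway distance 34≤40).
S2: not dominated (best dock doors).
S3: not dominated (best floor area).
S4: not dominated.
S5: not dominated (best highway distance).
S6: not dominated.
S7: not dominated.

S2, S3, S4, S5, S6, S7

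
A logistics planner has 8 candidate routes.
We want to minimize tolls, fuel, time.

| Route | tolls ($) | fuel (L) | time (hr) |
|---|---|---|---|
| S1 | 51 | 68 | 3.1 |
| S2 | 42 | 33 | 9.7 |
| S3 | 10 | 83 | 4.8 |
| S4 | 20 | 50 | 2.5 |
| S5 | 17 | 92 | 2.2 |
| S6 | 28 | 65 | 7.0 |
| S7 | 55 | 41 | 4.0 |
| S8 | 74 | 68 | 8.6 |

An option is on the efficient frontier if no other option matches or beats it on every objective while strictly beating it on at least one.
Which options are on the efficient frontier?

S2, S3, S4, S5, S7

S1: dominated by S4 (tolls 20≤51, fuel 50≤68, time 2.5≤3.1).
S2: not dominated (best fuel).
S3: not dominated (best tolls).
S4: not dominated.
S5: not dominated (best time).
S6: dominated by S4 (tolls 20≤28, fuel 50≤65, time 2.5≤7.0).
S7: not dominated.
S8: dominated by S1 (tolls 51≤74, fuel 68≤68, time 3.1≤8.6).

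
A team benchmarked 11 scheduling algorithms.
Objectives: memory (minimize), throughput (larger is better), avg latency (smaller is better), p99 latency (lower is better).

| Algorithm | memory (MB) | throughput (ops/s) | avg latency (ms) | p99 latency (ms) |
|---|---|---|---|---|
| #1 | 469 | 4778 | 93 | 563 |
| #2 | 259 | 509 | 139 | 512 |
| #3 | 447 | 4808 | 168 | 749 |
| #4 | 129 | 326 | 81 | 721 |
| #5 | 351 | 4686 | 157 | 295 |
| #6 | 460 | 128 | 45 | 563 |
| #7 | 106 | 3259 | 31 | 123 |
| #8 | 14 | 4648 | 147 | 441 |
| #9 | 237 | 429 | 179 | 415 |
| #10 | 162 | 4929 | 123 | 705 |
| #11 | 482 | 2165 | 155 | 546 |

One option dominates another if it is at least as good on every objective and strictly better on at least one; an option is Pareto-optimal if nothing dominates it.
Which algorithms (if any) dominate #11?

#7, #8

#7: memory 106≤482, throughput 3259≥2165, avg latency 31≤155, p99 latency 123≤546 — dominates #11.
#8: memory 14≤482, throughput 4648≥2165, avg latency 147≤155, p99 latency 441≤546 — dominates #11.
Others (#1, #2, #3, #4, #5, #6, #9, #10) are each worse than #11 on at least one objective.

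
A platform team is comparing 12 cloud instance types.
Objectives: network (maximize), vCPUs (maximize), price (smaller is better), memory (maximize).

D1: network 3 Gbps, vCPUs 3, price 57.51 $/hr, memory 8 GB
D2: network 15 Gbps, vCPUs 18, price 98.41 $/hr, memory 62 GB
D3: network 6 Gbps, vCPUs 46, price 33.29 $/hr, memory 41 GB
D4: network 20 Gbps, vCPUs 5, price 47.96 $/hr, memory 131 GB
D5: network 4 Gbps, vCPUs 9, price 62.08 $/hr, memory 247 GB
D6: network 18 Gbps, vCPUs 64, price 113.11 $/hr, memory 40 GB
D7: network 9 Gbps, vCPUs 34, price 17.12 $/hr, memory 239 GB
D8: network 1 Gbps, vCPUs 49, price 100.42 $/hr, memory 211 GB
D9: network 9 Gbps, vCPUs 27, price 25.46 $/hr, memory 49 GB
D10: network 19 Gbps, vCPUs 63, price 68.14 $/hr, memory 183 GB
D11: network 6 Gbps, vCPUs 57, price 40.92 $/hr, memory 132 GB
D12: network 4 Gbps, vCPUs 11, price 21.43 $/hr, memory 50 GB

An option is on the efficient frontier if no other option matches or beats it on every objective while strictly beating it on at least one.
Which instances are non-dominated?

D1: dominated by D3 (network 6≥3, vCPUs 46≥3, price 33.29≤57.51, memory 41≥8).
D2: dominated by D10 (network 19≥15, vCPUs 63≥18, price 68.14≤98.41, memory 183≥62).
D3: not dominated.
D4: not dominated (best network).
D5: not dominated (best memory).
D6: not dominated (best vCPUs).
D7: not dominated (best price).
D8: not dominated.
D9: dominated by D7 (network 9≥9, vCPUs 34≥27, price 17.12≤25.46, memory 239≥49).
D10: not dominated.
D11: not dominated.
D12: dominated by D7 (network 9≥4, vCPUs 34≥11, price 17.12≤21.43, memory 239≥50).

D3, D4, D5, D6, D7, D8, D10, D11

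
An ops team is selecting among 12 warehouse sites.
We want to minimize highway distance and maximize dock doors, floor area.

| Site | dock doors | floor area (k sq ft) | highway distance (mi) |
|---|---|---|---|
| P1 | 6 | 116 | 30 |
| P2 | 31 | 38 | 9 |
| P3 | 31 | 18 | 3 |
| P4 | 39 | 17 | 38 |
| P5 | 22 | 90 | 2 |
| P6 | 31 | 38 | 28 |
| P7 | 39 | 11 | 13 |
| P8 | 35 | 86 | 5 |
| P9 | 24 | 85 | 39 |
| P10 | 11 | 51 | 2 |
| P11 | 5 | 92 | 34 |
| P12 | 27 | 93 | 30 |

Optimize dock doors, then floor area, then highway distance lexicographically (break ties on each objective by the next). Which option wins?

First maximize dock doors: best is 39, kept {P4, P7}.
Then maximize floor area: best is 17, kept {P4}.

P4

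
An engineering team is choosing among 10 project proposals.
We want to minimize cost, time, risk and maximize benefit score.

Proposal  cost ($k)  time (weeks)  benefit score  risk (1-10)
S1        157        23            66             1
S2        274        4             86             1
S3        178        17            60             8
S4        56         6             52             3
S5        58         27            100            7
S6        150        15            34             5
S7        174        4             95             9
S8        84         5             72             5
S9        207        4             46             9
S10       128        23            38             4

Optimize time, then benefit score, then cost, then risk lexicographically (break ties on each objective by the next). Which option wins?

S7

First minimize time: best is 4, kept {S2, S7, S9}.
Then maximize benefit score: best is 95, kept {S7}.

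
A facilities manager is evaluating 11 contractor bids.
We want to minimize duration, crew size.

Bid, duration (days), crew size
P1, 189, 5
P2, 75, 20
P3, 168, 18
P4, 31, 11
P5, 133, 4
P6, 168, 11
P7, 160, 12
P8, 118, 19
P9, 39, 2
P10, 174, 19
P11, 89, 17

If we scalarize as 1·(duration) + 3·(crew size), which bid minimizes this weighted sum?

P1: 1·189 + 3·5 = 204
P2: 1·75 + 3·20 = 135
P3: 1·168 + 3·18 = 222
P4: 1·31 + 3·11 = 64
P5: 1·133 + 3·4 = 145
P6: 1·168 + 3·11 = 201
P7: 1·160 + 3·12 = 196
P8: 1·118 + 3·19 = 175
P9: 1·39 + 3·2 = 45
P10: 1·174 + 3·19 = 231
P11: 1·89 + 3·17 = 140
Lowest: P9 at 45.

P9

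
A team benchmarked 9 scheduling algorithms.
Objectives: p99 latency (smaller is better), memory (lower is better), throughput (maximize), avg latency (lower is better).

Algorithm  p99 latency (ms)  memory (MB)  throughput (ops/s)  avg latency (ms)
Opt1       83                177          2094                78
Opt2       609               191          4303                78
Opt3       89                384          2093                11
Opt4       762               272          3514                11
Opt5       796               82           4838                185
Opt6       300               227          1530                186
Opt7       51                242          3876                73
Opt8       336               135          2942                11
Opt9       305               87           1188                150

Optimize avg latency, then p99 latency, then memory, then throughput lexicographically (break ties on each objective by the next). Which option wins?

First minimize avg latency: best is 11, kept {Opt3, Opt4, Opt8}.
Then minimize p99 latency: best is 89, kept {Opt3}.

Opt3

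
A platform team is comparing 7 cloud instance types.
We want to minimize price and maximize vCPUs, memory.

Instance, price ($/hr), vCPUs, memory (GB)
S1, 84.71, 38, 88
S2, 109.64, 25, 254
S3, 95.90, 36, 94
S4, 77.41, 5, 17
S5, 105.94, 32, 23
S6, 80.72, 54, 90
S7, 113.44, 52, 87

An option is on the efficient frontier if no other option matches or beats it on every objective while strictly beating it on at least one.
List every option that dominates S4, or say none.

S1: worse on price (84.71 vs 77.41).
S2: worse on price (109.64 vs 77.41).
S3: worse on price (95.90 vs 77.41).
S5: worse on price (105.94 vs 77.41).
S6: worse on price (80.72 vs 77.41).
S7: worse on price (113.44 vs 77.41).
No option dominates S4.

none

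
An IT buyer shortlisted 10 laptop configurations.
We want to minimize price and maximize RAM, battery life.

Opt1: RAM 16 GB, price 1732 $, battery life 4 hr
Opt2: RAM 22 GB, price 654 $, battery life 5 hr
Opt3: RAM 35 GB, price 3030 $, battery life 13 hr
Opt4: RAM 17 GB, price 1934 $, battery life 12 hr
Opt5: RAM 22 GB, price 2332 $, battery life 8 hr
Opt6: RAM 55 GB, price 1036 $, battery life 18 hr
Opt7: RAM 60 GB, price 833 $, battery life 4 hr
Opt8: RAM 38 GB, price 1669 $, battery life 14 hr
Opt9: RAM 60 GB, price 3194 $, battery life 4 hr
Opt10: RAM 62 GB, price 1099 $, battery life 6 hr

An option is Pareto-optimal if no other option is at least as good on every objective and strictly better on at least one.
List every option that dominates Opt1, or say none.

Opt2: RAM 22≥16, price 654≤1732, battery life 5≥4 — dominates Opt1.
Opt6: RAM 55≥16, price 1036≤1732, battery life 18≥4 — dominates Opt1.
Opt7: RAM 60≥16, price 833≤1732, battery life 4≥4 — dominates Opt1.
Opt8: RAM 38≥16, price 1669≤1732, battery life 14≥4 — dominates Opt1.
Opt10: RAM 62≥16, price 1099≤1732, battery life 6≥4 — dominates Opt1.
Others (Opt3, Opt4, Opt5, Opt9) are each worse than Opt1 on at least one objective.

Opt2, Opt6, Opt7, Opt8, Opt10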